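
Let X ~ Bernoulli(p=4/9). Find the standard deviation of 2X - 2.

For X ~ Bernoulli(p=4/9):
Var(X) = \frac{20}{81}
SD(X) = √(Var(X)) = √(\frac{20}{81}) = \frac{2 \sqrt{5}}{9}
SD(2X - 2) = |2| × SD(X) = 2 × \frac{2 \sqrt{5}}{9} = \frac{4 \sqrt{5}}{9}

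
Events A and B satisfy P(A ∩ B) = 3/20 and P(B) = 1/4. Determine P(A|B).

P(A|B) = P(A ∩ B) / P(B)
= (3/20) / (1/4)
= 3/5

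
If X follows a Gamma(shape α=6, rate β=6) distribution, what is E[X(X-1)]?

E[X(X-1)] = E[X² - X] = E[X²] - E[X]
E[X] = 1
E[X²] = Var(X) + (E[X])² = \frac{1}{6} + (1)² = \frac{7}{6}
E[X(X-1)] = \frac{7}{6} - 1 = \frac{1}{6}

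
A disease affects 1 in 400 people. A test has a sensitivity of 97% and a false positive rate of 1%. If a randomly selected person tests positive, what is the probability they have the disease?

Let D = the rare event, + = positive/flagged.
P(D) = 1/400
P(+|D) = 97/100
P(+|D') = 1/100
P(+) = P(+|D)P(D) + P(+|D')P(D')
     = \frac{97}{100} × \frac{1}{400} + \frac{1}{100} × \frac{399}{400}
     = \frac{31}{2500}
P(D|+) = P(+|D)P(D)/P(+) = \frac{97}{496}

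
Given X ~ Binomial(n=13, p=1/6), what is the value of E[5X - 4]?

For X ~ Binomial(n=13, p=1/6):
E[X] = \frac{13}{6}
E[5X - 4] = 5 × E[X] - 4 = \frac{41}{6}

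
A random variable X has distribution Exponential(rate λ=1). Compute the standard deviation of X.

For X ~ Exponential(rate λ=1):
Var(X) = 1
SD(X) = √(Var(X)) = √(1) = 1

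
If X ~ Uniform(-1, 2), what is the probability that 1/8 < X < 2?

P(1/8 < X < 2) = ∫_{1/8}^{2} f(x) dx
where f(x) = \frac{1}{3}
= \frac{5}{8}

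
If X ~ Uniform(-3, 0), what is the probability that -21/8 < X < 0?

P(-21/8 < X < 0) = ∫_{-21/8}^{0} f(x) dx
where f(x) = \frac{1}{3}
= \frac{7}{8}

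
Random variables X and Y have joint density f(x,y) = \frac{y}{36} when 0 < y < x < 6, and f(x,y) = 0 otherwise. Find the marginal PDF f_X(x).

f_X(x) = ∫_0^x \frac{y}{36} dy = \frac{x^{2}}{72}
for 0 < x < 6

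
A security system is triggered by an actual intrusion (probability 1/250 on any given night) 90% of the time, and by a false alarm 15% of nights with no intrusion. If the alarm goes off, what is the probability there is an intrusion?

Let D = the rare event, + = positive/flagged.
P(D) = 1/250
P(+|D) = 90/100 = 9/10
P(+|D') = 15/100 = 3/20
P(+) = P(+|D)P(D) + P(+|D')P(D')
     = \frac{9}{10} × \frac{1}{250} + \frac{3}{20} × \frac{249}{250}
     = \frac{153}{1000}
P(D|+) = P(+|D)P(D)/P(+) = \frac{2}{85}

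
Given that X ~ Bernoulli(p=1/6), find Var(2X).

For X ~ Bernoulli(p=1/6):
Var(X) = \frac{5}{36}
Var(2X) = (2)² × Var(X) = 4 × \frac{5}{36} = \frac{5}{9}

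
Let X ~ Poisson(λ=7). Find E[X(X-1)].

E[X(X-1)] = E[X² - X] = E[X²] - E[X]
E[X] = 7
E[X²] = Var(X) + (E[X])² = 7 + (7)² = 56
E[X(X-1)] = 56 - 7 = 49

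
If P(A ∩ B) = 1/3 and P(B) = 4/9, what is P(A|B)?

P(A|B) = P(A ∩ B) / P(B)
= (1/3) / (4/9)
= 3/4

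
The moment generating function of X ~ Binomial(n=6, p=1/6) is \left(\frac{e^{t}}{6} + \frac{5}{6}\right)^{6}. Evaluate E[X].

To find E[X], compute M^(1)(0):
M^(1)(t) = \left(\frac{e^{t}}{6} + \frac{5}{6}\right)^{5} e^{t}
M^(1)(0) = 1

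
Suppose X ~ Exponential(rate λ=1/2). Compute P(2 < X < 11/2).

P(2 < X < 11/2) = ∫_{2}^{11/2} f(x) dx
where f(x) = \frac{e^{- \frac{x}{2}}}{2}
= - \frac{1}{e^{\frac{11}{4}}} + e^{-1}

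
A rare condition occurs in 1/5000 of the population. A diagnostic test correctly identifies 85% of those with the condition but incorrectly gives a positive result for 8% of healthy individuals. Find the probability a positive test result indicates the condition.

Let D = the rare event, + = positive/flagged.
P(D) = 1/5000
P(+|D) = 85/100 = 17/20
P(+|D') = 8/100 = 2/25
P(+) = P(+|D)P(D) + P(+|D')P(D')
     = \frac{17}{20} × \frac{1}{5000} + \frac{2}{25} × \frac{4999}{5000}
     = \frac{40077}{500000}
P(D|+) = P(+|D)P(D)/P(+) = \frac{85}{40077}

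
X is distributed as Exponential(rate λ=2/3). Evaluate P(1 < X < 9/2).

P(1 < X < 9/2) = ∫_{1}^{9/2} f(x) dx
where f(x) = \frac{2 e^{- \frac{2 x}{3}}}{3}
= - \frac{1}{e^{3}} + e^{- \frac{2}{3}}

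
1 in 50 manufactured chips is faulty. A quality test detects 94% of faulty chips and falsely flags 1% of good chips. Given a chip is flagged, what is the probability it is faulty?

Let D = the rare event, + = positive/flagged.
P(D) = 1/50
P(+|D) = 94/100 = 47/50
P(+|D') = 1/100
P(+) = P(+|D)P(D) + P(+|D')P(D')
     = \frac{47}{50} × \frac{1}{50} + \frac{1}{100} × \frac{49}{50}
     = \frac{143}{5000}
P(D|+) = P(+|D)P(D)/P(+) = \frac{94}{143}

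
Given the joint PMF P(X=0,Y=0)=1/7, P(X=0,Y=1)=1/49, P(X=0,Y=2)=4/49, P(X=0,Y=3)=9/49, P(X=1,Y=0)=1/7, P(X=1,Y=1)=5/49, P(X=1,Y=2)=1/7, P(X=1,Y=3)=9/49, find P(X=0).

P(X=0) = P(X=0,Y=0) + P(X=0,Y=1) + P(X=0,Y=2) + P(X=0,Y=3)
= 1/7 + 1/49 + 4/49 + 9/49
= 3/7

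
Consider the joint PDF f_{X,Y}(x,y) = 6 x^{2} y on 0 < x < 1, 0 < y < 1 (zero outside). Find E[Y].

E[Y] = ∫_0^1 ∫_0^1 y × f(x,y) dx dy
= \frac{2}{3}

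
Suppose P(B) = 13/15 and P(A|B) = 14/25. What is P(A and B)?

By definition, P(A|B) = P(A ∩ B) / P(B)
So P(A ∩ B) = P(A|B) × P(B)
= 14/25 × 13/15
= 182/375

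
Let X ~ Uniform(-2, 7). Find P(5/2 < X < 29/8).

P(5/2 < X < 29/8) = ∫_{5/2}^{29/8} f(x) dx
where f(x) = \frac{1}{9}
= \frac{1}{8}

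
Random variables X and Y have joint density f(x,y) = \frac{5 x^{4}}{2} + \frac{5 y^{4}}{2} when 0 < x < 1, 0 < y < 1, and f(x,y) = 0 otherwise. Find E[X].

E[X] = ∫_0^1 ∫_0^1 x × f(x,y) dy dx
= ∫_0^1 ∫_0^1 x × (\frac{5 x^{4}}{2} + \frac{5 y^{4}}{2}) dy dx
= \frac{2}{3}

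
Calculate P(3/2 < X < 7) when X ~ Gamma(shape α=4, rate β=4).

P(3/2 < X < 7) = ∫_{3/2}^{7} f(x) dx
where f(x) = \frac{128 x^{3} e^{- 4 x}}{3}
= \frac{-12239 + 183 e^{22}}{3 e^{28}}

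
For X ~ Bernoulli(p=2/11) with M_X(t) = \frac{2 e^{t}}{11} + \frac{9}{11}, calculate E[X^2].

To find E[X^2], compute M^(2)(0):
M^(1)(t) = \frac{2 e^{t}}{11}
M^(2)(t) = \frac{2 e^{t}}{11}
M^(2)(0) = \frac{2}{11}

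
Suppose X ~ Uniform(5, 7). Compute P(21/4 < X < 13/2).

P(21/4 < X < 13/2) = ∫_{21/4}^{13/2} f(x) dx
where f(x) = \frac{1}{2}
= \frac{5}{8}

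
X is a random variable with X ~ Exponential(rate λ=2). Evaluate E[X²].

Using the identity E[X²] = Var(X) + (E[X])²:
E[X] = \frac{1}{2}
Var(X) = \frac{1}{4}
E[X²] = \frac{1}{4} + (\frac{1}{2})²
= \frac{1}{2}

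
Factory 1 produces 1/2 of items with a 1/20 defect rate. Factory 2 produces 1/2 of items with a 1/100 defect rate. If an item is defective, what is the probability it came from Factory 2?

Using Bayes' theorem:
P(F1) = 1/2, P(D|F1) = 1/20
P(F2) = 1/2, P(D|F2) = 1/100
P(D) = P(D|F1)P(F1) + P(D|F2)P(F2)
     = \frac{3}{100}
P(F2|D) = P(D|F2)P(F2) / P(D)
= \frac{1}{6}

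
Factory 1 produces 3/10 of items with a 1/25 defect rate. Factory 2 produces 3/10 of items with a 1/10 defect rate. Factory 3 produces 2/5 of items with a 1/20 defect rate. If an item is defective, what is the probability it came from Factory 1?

Using Bayes' theorem:
P(F1) = 3/10, P(D|F1) = 1/25
P(F2) = 3/10, P(D|F2) = 1/10
P(F3) = 2/5, P(D|F3) = 1/20
P(D) = P(D|F1)P(F1) + P(D|F2)P(F2) + P(D|F3)P(F3)
     = \frac{31}{500}
P(F1|D) = P(D|F1)P(F1) / P(D)
= \frac{6}{31}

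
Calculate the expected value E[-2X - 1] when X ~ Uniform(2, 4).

For X ~ Uniform(2, 4):
E[X] = 3
E[-2X - 1] = -2 × E[X] - 1 = -7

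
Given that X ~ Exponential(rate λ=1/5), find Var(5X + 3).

For X ~ Exponential(rate λ=1/5):
Var(X) = 25
Var(5X + 3) = (5)² × Var(X) = 25 × 25 = 625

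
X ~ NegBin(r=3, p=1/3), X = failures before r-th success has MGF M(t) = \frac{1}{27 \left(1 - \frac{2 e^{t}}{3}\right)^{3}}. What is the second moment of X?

To find E[X^2], compute M^(2)(0):
M^(1)(t) = \frac{2 e^{t}}{27 \left(1 - \frac{2 e^{t}}{3}\right)^{4}}
M^(2)(t) = \frac{2 e^{t}}{27 \left(1 - \frac{2 e^{t}}{3}\right)^{4}} + \frac{16 e^{2 t}}{81 \left(1 - \frac{2 e^{t}}{3}\right)^{5}}
M^(2)(0) = 54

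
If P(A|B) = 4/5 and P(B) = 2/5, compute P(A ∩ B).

By definition, P(A|B) = P(A ∩ B) / P(B)
So P(A ∩ B) = P(A|B) × P(B)
= 4/5 × 2/5
= 8/25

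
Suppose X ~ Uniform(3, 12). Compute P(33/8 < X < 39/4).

P(33/8 < X < 39/4) = ∫_{33/8}^{39/4} f(x) dx
where f(x) = \frac{1}{9}
= \frac{5}{8}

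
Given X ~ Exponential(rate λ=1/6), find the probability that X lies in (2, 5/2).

P(2 < X < 5/2) = ∫_{2}^{5/2} f(x) dx
where f(x) = \frac{e^{- \frac{x}{6}}}{6}
= - \frac{1}{e^{\frac{5}{12}}} + e^{- \frac{1}{3}}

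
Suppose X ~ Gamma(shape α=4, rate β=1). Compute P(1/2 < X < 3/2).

P(1/2 < X < 3/2) = ∫_{1/2}^{3/2} f(x) dx
where f(x) = \frac{x^{3} e^{- x}}{6}
= \frac{-201 + 79 e}{48 e^{\frac{3}{2}}}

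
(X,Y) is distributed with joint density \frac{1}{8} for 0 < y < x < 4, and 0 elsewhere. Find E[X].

f_X(x) = ∫_0^x \frac{1}{8} dy = \frac{x}{8}
E[X] = ∫_0^4 x × (\frac{x}{8}) dx = \frac{8}{3}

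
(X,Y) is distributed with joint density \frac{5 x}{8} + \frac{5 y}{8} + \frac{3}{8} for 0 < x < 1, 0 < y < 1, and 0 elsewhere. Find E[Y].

E[Y] = ∫_0^1 ∫_0^1 y × f(x,y) dx dy
= \frac{53}{96}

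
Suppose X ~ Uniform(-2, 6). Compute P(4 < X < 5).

P(4 < X < 5) = ∫_{4}^{5} f(x) dx
where f(x) = \frac{1}{8}
= \frac{1}{8}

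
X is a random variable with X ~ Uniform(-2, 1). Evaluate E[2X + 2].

For X ~ Uniform(-2, 1):
E[X] = - \frac{1}{2}
E[2X + 2] = 2 × E[X] + 2 = 1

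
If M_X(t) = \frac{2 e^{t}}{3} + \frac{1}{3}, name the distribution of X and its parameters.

The MGF M(t) = \frac{2 e^{t}}{3} + \frac{1}{3} is the standard form for the Bernoulli distribution.
Comparing with the known MGF formula identifies: Bernoulli(p=2/3)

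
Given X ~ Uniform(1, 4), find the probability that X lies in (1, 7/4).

P(1 < X < 7/4) = ∫_{1}^{7/4} f(x) dx
where f(x) = \frac{1}{3}
= \frac{1}{4}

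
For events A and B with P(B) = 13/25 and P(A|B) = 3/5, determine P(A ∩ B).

By definition, P(A|B) = P(A ∩ B) / P(B)
So P(A ∩ B) = P(A|B) × P(B)
= 3/5 × 13/25
= 39/125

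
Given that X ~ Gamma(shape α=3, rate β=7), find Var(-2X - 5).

For X ~ Gamma(shape α=3, rate β=7):
Var(X) = \frac{3}{49}
Var(-2X - 5) = (-2)² × Var(X) = 4 × \frac{3}{49} = \frac{12}{49}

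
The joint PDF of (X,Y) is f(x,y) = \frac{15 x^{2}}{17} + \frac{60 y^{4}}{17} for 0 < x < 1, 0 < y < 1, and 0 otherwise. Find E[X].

E[X] = ∫_0^1 ∫_0^1 x × f(x,y) dy dx
= ∫_0^1 ∫_0^1 x × (\frac{15 x^{2}}{17} + \frac{60 y^{4}}{17}) dy dx
= \frac{39}{68}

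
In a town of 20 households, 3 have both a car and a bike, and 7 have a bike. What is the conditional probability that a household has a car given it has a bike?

P(A ∩ B) = 3/20
P(B) = 7/20
P(A|B) = P(A ∩ B) / P(B) = (3/20) / (7/20) = 3/7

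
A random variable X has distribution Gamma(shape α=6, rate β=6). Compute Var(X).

For X ~ Gamma(shape α=6, rate β=6):
Var(X) = \frac{1}{6}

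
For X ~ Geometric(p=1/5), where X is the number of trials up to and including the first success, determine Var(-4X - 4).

For X ~ Geometric(p=1/5), where X is the number of trials up to and including the first success:
Var(X) = 20
Var(-4X - 4) = (-4)² × Var(X) = 16 × 20 = 320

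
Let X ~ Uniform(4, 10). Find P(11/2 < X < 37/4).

P(11/2 < X < 37/4) = ∫_{11/2}^{37/4} f(x) dx
where f(x) = \frac{1}{6}
= \frac{5}{8}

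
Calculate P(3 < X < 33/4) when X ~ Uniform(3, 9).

P(3 < X < 33/4) = ∫_{3}^{33/4} f(x) dx
where f(x) = \frac{1}{6}
= \frac{7}{8}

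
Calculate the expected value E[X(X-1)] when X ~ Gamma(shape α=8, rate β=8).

E[X(X-1)] = E[X² - X] = E[X²] - E[X]
E[X] = 1
E[X²] = Var(X) + (E[X])² = \frac{1}{8} + (1)² = \frac{9}{8}
E[X(X-1)] = \frac{9}{8} - 1 = \frac{1}{8}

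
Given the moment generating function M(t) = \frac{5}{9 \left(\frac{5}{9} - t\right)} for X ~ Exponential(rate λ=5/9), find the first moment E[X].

To find E[X], compute M^(1)(0):
M^(1)(t) = \frac{5}{9 \left(\frac{5}{9} - t\right)^{2}}
M^(1)(0) = \frac{9}{5}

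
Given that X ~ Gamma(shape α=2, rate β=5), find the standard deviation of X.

For X ~ Gamma(shape α=2, rate β=5):
Var(X) = \frac{2}{25}
SD(X) = √(Var(X)) = √(\frac{2}{25}) = \frac{\sqrt{2}}{5}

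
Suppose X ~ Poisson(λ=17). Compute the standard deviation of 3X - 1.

For X ~ Poisson(λ=17):
Var(X) = 17
SD(X) = √(Var(X)) = √(17) = \sqrt{17}
SD(3X - 1) = |3| × SD(X) = 3 × \sqrt{17} = 3 \sqrt{17}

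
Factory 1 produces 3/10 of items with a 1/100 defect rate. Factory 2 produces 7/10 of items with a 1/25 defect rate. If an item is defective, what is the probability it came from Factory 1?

Using Bayes' theorem:
P(F1) = 3/10, P(D|F1) = 1/100
P(F2) = 7/10, P(D|F2) = 1/25
P(D) = P(D|F1)P(F1) + P(D|F2)P(F2)
     = \frac{31}{1000}
P(F1|D) = P(D|F1)P(F1) / P(D)
= \frac{3}{31}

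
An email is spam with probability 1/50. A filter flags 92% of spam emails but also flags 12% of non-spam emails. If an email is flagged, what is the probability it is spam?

Let D = the rare event, + = positive/flagged.
P(D) = 1/50
P(+|D) = 92/100 = 23/25
P(+|D') = 12/100 = 3/25
P(+) = P(+|D)P(D) + P(+|D')P(D')
     = \frac{23}{25} × \frac{1}{50} + \frac{3}{25} × \frac{49}{50}
     = \frac{17}{125}
P(D|+) = P(+|D)P(D)/P(+) = \frac{23}{170}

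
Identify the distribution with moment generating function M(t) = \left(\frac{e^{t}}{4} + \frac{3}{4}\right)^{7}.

The MGF M(t) = \left(\frac{e^{t}}{4} + \frac{3}{4}\right)^{7} is the standard form for the Binomial distribution.
Comparing with the known MGF formula identifies: Binomial(n=7, p=1/4)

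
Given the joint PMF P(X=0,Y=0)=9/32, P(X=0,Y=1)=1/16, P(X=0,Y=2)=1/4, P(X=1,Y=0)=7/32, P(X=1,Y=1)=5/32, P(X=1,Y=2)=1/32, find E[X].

First find marginal of X:
P(X=0) = 19/32
P(X=1) = 13/32
E[X] = 0 × 19/32 + 1 × 13/32 = 13/32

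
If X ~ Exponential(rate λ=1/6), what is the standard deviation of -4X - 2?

For X ~ Exponential(rate λ=1/6):
Var(X) = 36
SD(X) = √(Var(X)) = √(36) = 6
SD(-4X - 2) = |-4| × SD(X) = 4 × 6 = 24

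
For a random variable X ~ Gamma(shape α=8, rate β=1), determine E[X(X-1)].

E[X(X-1)] = E[X² - X] = E[X²] - E[X]
E[X] = 8
E[X²] = Var(X) + (E[X])² = 8 + (8)² = 72
E[X(X-1)] = 72 - 8 = 64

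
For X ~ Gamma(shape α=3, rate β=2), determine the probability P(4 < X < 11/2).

P(4 < X < 11/2) = ∫_{4}^{11/2} f(x) dx
where f(x) = 4 x^{2} e^{- 2 x}
= \frac{-145 + 82 e^{3}}{2 e^{11}}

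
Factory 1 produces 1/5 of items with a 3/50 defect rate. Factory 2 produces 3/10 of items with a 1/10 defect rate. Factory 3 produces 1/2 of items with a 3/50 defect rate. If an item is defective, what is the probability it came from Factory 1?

Using Bayes' theorem:
P(F1) = 1/5, P(D|F1) = 3/50
P(F2) = 3/10, P(D|F2) = 1/10
P(F3) = 1/2, P(D|F3) = 3/50
P(D) = P(D|F1)P(F1) + P(D|F2)P(F2) + P(D|F3)P(F3)
     = \frac{9}{125}
P(F1|D) = P(D|F1)P(F1) / P(D)
= \frac{1}{6}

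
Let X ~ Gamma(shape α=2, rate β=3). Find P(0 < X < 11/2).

P(0 < X < 11/2) = ∫_{0}^{11/2} f(x) dx
where f(x) = 9 x e^{- 3 x}
= 1 - \frac{35}{2 e^{\frac{33}{2}}}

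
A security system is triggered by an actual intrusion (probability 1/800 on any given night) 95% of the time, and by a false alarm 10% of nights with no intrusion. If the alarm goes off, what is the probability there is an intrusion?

Let D = the rare event, + = positive/flagged.
P(D) = 1/800
P(+|D) = 95/100 = 19/20
P(+|D') = 10/100 = 1/10
P(+) = P(+|D)P(D) + P(+|D')P(D')
     = \frac{19}{20} × \frac{1}{800} + \frac{1}{10} × \frac{799}{800}
     = \frac{1617}{16000}
P(D|+) = P(+|D)P(D)/P(+) = \frac{19}{1617}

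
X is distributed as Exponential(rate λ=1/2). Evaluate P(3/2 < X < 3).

P(3/2 < X < 3) = ∫_{3/2}^{3} f(x) dx
where f(x) = \frac{e^{- \frac{x}{2}}}{2}
= - \frac{1}{e^{\frac{3}{2}}} + e^{- \frac{3}{4}}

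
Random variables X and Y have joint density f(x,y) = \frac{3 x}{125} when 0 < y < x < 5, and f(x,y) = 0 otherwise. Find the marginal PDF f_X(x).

f_X(x) = ∫_0^x \frac{3 x}{125} dy = \frac{3 x^{2}}{125}
for 0 < x < 5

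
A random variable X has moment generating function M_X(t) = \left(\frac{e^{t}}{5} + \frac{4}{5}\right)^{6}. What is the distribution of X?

The MGF M(t) = \left(\frac{e^{t}}{5} + \frac{4}{5}\right)^{6} is the standard form for the Binomial distribution.
Comparing with the known MGF formula identifies: Binomial(n=6, p=1/5)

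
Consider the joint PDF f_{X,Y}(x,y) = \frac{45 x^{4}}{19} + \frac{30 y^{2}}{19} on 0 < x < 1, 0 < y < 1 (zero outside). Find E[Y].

E[Y] = ∫_0^1 ∫_0^1 y × f(x,y) dx dy
= \frac{12}{19}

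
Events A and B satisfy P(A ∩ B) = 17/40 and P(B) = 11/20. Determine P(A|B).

P(A|B) = P(A ∩ B) / P(B)
= (17/40) / (11/20)
= 17/22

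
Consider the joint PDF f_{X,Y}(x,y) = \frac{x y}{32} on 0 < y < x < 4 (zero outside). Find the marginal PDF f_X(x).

f_X(x) = ∫_0^x \frac{x y}{32} dy = \frac{x^{3}}{64}
for 0 < x < 4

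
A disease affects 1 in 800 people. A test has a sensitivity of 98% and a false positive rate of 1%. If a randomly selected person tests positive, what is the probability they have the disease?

Let D = the rare event, + = positive/flagged.
P(D) = 1/800
P(+|D) = 98/100 = 49/50
P(+|D') = 1/100
P(+) = P(+|D)P(D) + P(+|D')P(D')
     = \frac{49}{50} × \frac{1}{800} + \frac{1}{100} × \frac{799}{800}
     = \frac{897}{80000}
P(D|+) = P(+|D)P(D)/P(+) = \frac{98}{897}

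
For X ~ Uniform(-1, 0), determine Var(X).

For X ~ Uniform(-1, 0):
Var(X) = \frac{1}{12}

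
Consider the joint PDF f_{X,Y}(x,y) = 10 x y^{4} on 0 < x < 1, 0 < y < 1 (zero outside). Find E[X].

E[X] = ∫_0^1 ∫_0^1 x × f(x,y) dy dx
= ∫_0^1 ∫_0^1 x × (10 x y^{4}) dy dx
= \frac{2}{3}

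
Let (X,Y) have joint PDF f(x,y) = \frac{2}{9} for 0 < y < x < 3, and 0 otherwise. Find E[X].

f_X(x) = ∫_0^x \frac{2}{9} dy = \frac{2 x}{9}
E[X] = ∫_0^3 x × (\frac{2 x}{9}) dx = 2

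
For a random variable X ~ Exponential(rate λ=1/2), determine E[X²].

Using the identity E[X²] = Var(X) + (E[X])²:
E[X] = 2
Var(X) = 4
E[X²] = 4 + (2)²
= 8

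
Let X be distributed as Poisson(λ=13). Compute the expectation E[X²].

Using the identity E[X²] = Var(X) + (E[X])²:
E[X] = 13
Var(X) = 13
E[X²] = 13 + (13)²
= 182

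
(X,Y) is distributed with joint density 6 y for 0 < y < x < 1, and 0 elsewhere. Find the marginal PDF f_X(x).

f_X(x) = ∫_0^x 6 y dy = 3 x^{2}
for 0 < x < 1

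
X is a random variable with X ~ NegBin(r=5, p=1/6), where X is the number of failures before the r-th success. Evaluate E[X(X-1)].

E[X(X-1)] = E[X² - X] = E[X²] - E[X]
E[X] = 25
E[X²] = Var(X) + (E[X])² = 150 + (25)² = 775
E[X(X-1)] = 775 - 25 = 750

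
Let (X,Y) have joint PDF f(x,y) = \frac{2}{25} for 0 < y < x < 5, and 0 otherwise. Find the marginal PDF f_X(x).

f_X(x) = ∫_0^x \frac{2}{25} dy = \frac{2 x}{25}
for 0 < x < 5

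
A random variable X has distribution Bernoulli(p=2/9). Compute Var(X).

For X ~ Bernoulli(p=2/9):
Var(X) = \frac{14}{81}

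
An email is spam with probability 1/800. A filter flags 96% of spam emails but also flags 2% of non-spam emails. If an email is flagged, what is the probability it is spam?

Let D = the rare event, + = positive/flagged.
P(D) = 1/800
P(+|D) = 96/100 = 24/25
P(+|D') = 2/100 = 1/50
P(+) = P(+|D)P(D) + P(+|D')P(D')
     = \frac{24}{25} × \frac{1}{800} + \frac{1}{50} × \frac{799}{800}
     = \frac{847}{40000}
P(D|+) = P(+|D)P(D)/P(+) = \frac{48}{847}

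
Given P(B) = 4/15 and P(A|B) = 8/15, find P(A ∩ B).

By definition, P(A|B) = P(A ∩ B) / P(B)
So P(A ∩ B) = P(A|B) × P(B)
= 8/15 × 4/15
= 32/225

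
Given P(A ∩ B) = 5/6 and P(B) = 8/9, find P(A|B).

P(A|B) = P(A ∩ B) / P(B)
= (5/6) / (8/9)
= 15/16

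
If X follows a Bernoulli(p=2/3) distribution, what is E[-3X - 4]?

For X ~ Bernoulli(p=2/3):
E[X] = \frac{2}{3}
E[-3X - 4] = -3 × E[X] - 4 = -6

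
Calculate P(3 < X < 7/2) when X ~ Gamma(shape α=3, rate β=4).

P(3 < X < 7/2) = ∫_{3}^{7/2} f(x) dx
where f(x) = 32 x^{2} e^{- 4 x}
= \frac{-113 + 85 e^{2}}{e^{14}}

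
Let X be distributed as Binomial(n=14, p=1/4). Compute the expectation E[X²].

Using the identity E[X²] = Var(X) + (E[X])²:
E[X] = \frac{7}{2}
Var(X) = \frac{21}{8}
E[X²] = \frac{21}{8} + (\frac{7}{2})²
= \frac{119}{8}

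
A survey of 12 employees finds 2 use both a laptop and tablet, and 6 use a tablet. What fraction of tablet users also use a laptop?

P(A ∩ B) = 2/12 = 1/6
P(B) = 6/12 = 1/2
P(A|B) = P(A ∩ B) / P(B) = (1/6) / (1/2) = 1/3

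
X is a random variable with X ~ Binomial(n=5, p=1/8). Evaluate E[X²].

Using the identity E[X²] = Var(X) + (E[X])²:
E[X] = \frac{5}{8}
Var(X) = \frac{35}{64}
E[X²] = \frac{35}{64} + (\frac{5}{8})²
= \frac{15}{16}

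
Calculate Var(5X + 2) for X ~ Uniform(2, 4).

For X ~ Uniform(2, 4):
Var(X) = \frac{1}{3}
Var(5X + 2) = (5)² × Var(X) = 25 × \frac{1}{3} = \frac{25}{3}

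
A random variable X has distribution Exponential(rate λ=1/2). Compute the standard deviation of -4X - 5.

For X ~ Exponential(rate λ=1/2):
Var(X) = 4
SD(X) = √(Var(X)) = √(4) = 2
SD(-4X - 5) = |-4| × SD(X) = 4 × 2 = 8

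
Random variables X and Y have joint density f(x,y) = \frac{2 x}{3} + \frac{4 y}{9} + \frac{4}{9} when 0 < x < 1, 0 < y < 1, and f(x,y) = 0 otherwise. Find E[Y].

E[Y] = ∫_0^1 ∫_0^1 y × f(x,y) dx dy
= \frac{29}{54}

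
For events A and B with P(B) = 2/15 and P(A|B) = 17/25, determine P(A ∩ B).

By definition, P(A|B) = P(A ∩ B) / P(B)
So P(A ∩ B) = P(A|B) × P(B)
= 17/25 × 2/15
= 34/375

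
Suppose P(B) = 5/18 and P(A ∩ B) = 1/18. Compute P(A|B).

P(A|B) = P(A ∩ B) / P(B)
= (1/18) / (5/18)
= 1/5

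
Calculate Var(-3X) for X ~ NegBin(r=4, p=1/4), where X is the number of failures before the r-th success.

For X ~ NegBin(r=4, p=1/4), where X is the number of failures before the r-th success:
Var(X) = 48
Var(-3X) = (-3)² × Var(X) = 9 × 48 = 432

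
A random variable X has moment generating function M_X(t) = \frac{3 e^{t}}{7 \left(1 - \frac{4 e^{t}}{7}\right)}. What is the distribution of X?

The MGF M(t) = \frac{3 e^{t}}{7 \left(1 - \frac{4 e^{t}}{7}\right)} is the standard form for the Geometric distribution.
Comparing with the known MGF formula identifies: Geometric(p=3/7), X = trial number of first success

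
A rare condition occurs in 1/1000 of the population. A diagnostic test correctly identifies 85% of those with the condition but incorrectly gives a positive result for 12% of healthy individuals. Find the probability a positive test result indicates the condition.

Let D = the rare event, + = positive/flagged.
P(D) = 1/1000
P(+|D) = 85/100 = 17/20
P(+|D') = 12/100 = 3/25
P(+) = P(+|D)P(D) + P(+|D')P(D')
     = \frac{17}{20} × \frac{1}{1000} + \frac{3}{25} × \frac{999}{1000}
     = \frac{12073}{100000}
P(D|+) = P(+|D)P(D)/P(+) = \frac{85}{12073}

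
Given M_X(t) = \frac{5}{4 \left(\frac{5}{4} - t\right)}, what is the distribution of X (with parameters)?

The MGF M(t) = \frac{5}{4 \left(\frac{5}{4} - t\right)} is the standard form for the Exponential distribution.
Comparing with the known MGF formula identifies: Exponential(rate λ=5/4)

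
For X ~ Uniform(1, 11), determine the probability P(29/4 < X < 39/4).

P(29/4 < X < 39/4) = ∫_{29/4}^{39/4} f(x) dx
where f(x) = \frac{1}{10}
= \frac{1}{4}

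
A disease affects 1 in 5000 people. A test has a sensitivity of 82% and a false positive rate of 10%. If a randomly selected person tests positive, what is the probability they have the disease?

Let D = the rare event, + = positive/flagged.
P(D) = 1/5000
P(+|D) = 82/100 = 41/50
P(+|D') = 10/100 = 1/10
P(+) = P(+|D)P(D) + P(+|D')P(D')
     = \frac{41}{50} × \frac{1}{5000} + \frac{1}{10} × \frac{4999}{5000}
     = \frac{6259}{62500}
P(D|+) = P(+|D)P(D)/P(+) = \frac{41}{25036}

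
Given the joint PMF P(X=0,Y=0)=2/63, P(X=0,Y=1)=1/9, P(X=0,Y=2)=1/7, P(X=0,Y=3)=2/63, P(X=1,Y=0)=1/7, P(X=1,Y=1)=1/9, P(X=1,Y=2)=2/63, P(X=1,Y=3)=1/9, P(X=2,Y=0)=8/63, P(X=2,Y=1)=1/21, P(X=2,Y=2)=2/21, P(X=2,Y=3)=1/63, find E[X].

First find marginal of X:
P(X=0) = 20/63
P(X=1) = 25/63
P(X=2) = 2/7
E[X] = 0 × 20/63 + 1 × 25/63 + 2 × 2/7 = 61/63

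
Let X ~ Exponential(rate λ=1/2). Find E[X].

For X ~ Exponential(rate λ=1/2), the expected value is:
E[X] = 2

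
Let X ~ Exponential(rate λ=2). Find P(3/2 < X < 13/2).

P(3/2 < X < 13/2) = ∫_{3/2}^{13/2} f(x) dx
where f(x) = 2 e^{- 2 x}
= - \frac{1 - e^{10}}{e^{13}}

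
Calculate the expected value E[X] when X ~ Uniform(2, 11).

For X ~ Uniform(2, 11), the expected value is:
E[X] = \frac{13}{2}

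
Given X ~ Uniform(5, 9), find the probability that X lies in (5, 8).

P(5 < X < 8) = ∫_{5}^{8} f(x) dx
where f(x) = \frac{1}{4}
= \frac{3}{4}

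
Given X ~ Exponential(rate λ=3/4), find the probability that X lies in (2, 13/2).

P(2 < X < 13/2) = ∫_{2}^{13/2} f(x) dx
where f(x) = \frac{3 e^{- \frac{3 x}{4}}}{4}
= - \frac{1}{e^{\frac{39}{8}}} + e^{- \frac{3}{2}}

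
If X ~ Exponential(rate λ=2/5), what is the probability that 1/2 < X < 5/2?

P(1/2 < X < 5/2) = ∫_{1/2}^{5/2} f(x) dx
where f(x) = \frac{2 e^{- \frac{2 x}{5}}}{5}
= - \frac{1}{e} + e^{- \frac{1}{5}}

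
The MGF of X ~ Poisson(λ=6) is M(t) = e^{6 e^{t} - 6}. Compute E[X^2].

To find E[X^2], compute M^(2)(0):
M^(1)(t) = 6 e^{t} e^{6 e^{t} - 6}
M^(2)(t) = 36 e^{2 t} e^{6 e^{t} - 6} + 6 e^{t} e^{6 e^{t} - 6}
M^(2)(0) = 42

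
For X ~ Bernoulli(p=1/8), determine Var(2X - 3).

For X ~ Bernoulli(p=1/8):
Var(X) = \frac{7}{64}
Var(2X - 3) = (2)² × Var(X) = 4 × \frac{7}{64} = \frac{7}{16}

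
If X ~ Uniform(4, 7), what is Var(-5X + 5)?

For X ~ Uniform(4, 7):
Var(X) = \frac{3}{4}
Var(-5X + 5) = (-5)² × Var(X) = 25 × \frac{3}{4} = \frac{75}{4}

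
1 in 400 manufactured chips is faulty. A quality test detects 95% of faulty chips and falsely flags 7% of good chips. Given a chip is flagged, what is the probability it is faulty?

Let D = the rare event, + = positive/flagged.
P(D) = 1/400
P(+|D) = 95/100 = 19/20
P(+|D') = 7/100
P(+) = P(+|D)P(D) + P(+|D')P(D')
     = \frac{19}{20} × \frac{1}{400} + \frac{7}{100} × \frac{399}{400}
     = \frac{361}{5000}
P(D|+) = P(+|D)P(D)/P(+) = \frac{5}{152}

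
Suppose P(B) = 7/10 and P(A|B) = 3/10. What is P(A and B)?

By definition, P(A|B) = P(A ∩ B) / P(B)
So P(A ∩ B) = P(A|B) × P(B)
= 3/10 × 7/10
= 21/100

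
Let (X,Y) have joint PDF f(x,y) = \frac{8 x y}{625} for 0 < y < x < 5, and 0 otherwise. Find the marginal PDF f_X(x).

f_X(x) = ∫_0^x \frac{8 x y}{625} dy = \frac{4 x^{3}}{625}
for 0 < x < 5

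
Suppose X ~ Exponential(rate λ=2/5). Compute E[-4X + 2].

For X ~ Exponential(rate λ=2/5):
E[X] = \frac{5}{2}
E[-4X + 2] = -4 × E[X] + 2 = -8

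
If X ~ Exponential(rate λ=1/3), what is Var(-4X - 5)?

For X ~ Exponential(rate λ=1/3):
Var(X) = 9
Var(-4X - 5) = (-4)² × Var(X) = 16 × 9 = 144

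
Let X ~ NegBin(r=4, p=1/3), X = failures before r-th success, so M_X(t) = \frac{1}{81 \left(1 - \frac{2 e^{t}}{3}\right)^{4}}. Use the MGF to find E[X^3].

To find E[X^3], compute M^(3)(0):
M^(1)(t) = \frac{8 e^{t}}{243 \left(1 - \frac{2 e^{t}}{3}\right)^{5}}
M^(2)(t) = \frac{8 e^{t}}{243 \left(1 - \frac{2 e^{t}}{3}\right)^{5}} + \frac{80 e^{2 t}}{729 \left(1 - \frac{2 e^{t}}{3}\right)^{6}}
M^(3)(t) = \frac{8 e^{t}}{243 \left(1 - \frac{2 e^{t}}{3}\right)^{5}} + \frac{80 e^{2 t}}{243 \left(1 - \frac{2 e^{t}}{3}\right)^{6}} + \frac{320 e^{3 t}}{729 \left(1 - \frac{2 e^{t}}{3}\right)^{7}}
M^(3)(0) = 1208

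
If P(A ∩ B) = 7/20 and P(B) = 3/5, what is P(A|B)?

P(A|B) = P(A ∩ B) / P(B)
= (7/20) / (3/5)
= 7/12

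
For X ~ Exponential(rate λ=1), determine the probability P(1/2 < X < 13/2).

P(1/2 < X < 13/2) = ∫_{1/2}^{13/2} f(x) dx
where f(x) = e^{- x}
= - \frac{1 - e^{6}}{e^{\frac{13}{2}}}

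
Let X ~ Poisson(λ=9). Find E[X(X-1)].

E[X(X-1)] = E[X² - X] = E[X²] - E[X]
E[X] = 9
E[X²] = Var(X) + (E[X])² = 9 + (9)² = 90
E[X(X-1)] = 90 - 9 = 81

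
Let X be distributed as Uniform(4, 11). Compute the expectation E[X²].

Using the identity E[X²] = Var(X) + (E[X])²:
E[X] = \frac{15}{2}
Var(X) = \frac{49}{12}
E[X²] = \frac{49}{12} + (\frac{15}{2})²
= \frac{181}{3}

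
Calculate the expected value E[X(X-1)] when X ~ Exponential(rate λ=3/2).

E[X(X-1)] = E[X² - X] = E[X²] - E[X]
E[X] = \frac{2}{3}
E[X²] = Var(X) + (E[X])² = \frac{4}{9} + (\frac{2}{3})² = \frac{8}{9}
E[X(X-1)] = \frac{8}{9} - \frac{2}{3} = \frac{2}{9}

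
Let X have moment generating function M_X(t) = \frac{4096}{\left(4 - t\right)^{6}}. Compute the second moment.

To find E[X^2], compute M^(2)(0):
M^(1)(t) = \frac{24576}{\left(4 - t\right)^{7}}
M^(2)(t) = \frac{172032}{\left(4 - t\right)^{8}}
M^(2)(0) = \frac{21}{8}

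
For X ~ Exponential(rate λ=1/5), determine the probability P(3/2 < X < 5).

P(3/2 < X < 5) = ∫_{3/2}^{5} f(x) dx
where f(x) = \frac{e^{- \frac{x}{5}}}{5}
= - \frac{1}{e} + e^{- \frac{3}{10}}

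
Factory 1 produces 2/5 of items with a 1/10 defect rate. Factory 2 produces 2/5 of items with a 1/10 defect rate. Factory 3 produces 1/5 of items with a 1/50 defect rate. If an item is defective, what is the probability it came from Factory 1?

Using Bayes' theorem:
P(F1) = 2/5, P(D|F1) = 1/10
P(F2) = 2/5, P(D|F2) = 1/10
P(F3) = 1/5, P(D|F3) = 1/50
P(D) = P(D|F1)P(F1) + P(D|F2)P(F2) + P(D|F3)P(F3)
     = \frac{21}{250}
P(F1|D) = P(D|F1)P(F1) / P(D)
= \frac{10}{21}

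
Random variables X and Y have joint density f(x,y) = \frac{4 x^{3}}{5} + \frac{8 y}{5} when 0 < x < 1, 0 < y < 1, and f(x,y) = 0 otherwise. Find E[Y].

E[Y] = ∫_0^1 ∫_0^1 y × f(x,y) dx dy
= \frac{19}{30}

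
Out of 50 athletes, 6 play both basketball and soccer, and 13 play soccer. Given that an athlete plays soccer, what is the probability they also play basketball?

P(A ∩ B) = 6/50 = 3/25
P(B) = 13/50
P(A|B) = P(A ∩ B) / P(B) = (3/25) / (13/50) = 6/13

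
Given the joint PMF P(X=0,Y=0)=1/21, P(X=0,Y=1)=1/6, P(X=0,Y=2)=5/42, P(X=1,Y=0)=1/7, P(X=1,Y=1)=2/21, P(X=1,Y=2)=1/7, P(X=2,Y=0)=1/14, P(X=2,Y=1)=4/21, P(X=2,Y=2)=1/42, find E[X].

First find marginal of X:
P(X=0) = 1/3
P(X=1) = 8/21
P(X=2) = 2/7
E[X] = 0 × 1/3 + 1 × 8/21 + 2 × 2/7 = 20/21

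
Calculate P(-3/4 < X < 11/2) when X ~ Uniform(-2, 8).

P(-3/4 < X < 11/2) = ∫_{-3/4}^{11/2} f(x) dx
where f(x) = \frac{1}{10}
= \frac{5}{8}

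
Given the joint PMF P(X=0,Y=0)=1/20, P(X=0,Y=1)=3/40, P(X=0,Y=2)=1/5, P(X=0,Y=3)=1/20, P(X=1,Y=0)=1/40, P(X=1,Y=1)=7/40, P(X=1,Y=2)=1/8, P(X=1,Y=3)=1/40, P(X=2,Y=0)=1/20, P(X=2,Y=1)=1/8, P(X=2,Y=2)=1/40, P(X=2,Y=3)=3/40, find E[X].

First find marginal of X:
P(X=0) = 3/8
P(X=1) = 7/20
P(X=2) = 11/40
E[X] = 0 × 3/8 + 1 × 7/20 + 2 × 11/40 = 9/10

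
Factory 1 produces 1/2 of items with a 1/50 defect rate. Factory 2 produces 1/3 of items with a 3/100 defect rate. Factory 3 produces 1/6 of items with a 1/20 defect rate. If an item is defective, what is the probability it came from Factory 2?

Using Bayes' theorem:
P(F1) = 1/2, P(D|F1) = 1/50
P(F2) = 1/3, P(D|F2) = 3/100
P(F3) = 1/6, P(D|F3) = 1/20
P(D) = P(D|F1)P(F1) + P(D|F2)P(F2) + P(D|F3)P(F3)
     = \frac{17}{600}
P(F2|D) = P(D|F2)P(F2) / P(D)
= \frac{6}{17}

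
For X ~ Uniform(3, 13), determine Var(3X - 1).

For X ~ Uniform(3, 13):
Var(X) = \frac{25}{3}
Var(3X - 1) = (3)² × Var(X) = 9 × \frac{25}{3} = 75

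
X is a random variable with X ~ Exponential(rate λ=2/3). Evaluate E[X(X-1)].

E[X(X-1)] = E[X² - X] = E[X²] - E[X]
E[X] = \frac{3}{2}
E[X²] = Var(X) + (E[X])² = \frac{9}{4} + (\frac{3}{2})² = \frac{9}{2}
E[X(X-1)] = \frac{9}{2} - \frac{3}{2} = 3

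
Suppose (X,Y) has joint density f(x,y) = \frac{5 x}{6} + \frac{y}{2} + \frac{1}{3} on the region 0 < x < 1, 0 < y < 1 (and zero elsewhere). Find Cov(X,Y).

E[XY] = ∫∫ xy × f(x,y) dx dy = \frac{11}{36}
E[X] = \frac{41}{72}
E[Y] = \frac{13}{24}
Cov(X,Y) = E[XY] - E[X]E[Y] = - \frac{5}{1728}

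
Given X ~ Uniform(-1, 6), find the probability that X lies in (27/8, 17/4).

P(27/8 < X < 17/4) = ∫_{27/8}^{17/4} f(x) dx
where f(x) = \frac{1}{7}
= \frac{1}{8}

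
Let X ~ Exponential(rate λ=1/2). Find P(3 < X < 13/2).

P(3 < X < 13/2) = ∫_{3}^{13/2} f(x) dx
where f(x) = \frac{e^{- \frac{x}{2}}}{2}
= - \frac{1}{e^{\frac{13}{4}}} + e^{- \frac{3}{2}}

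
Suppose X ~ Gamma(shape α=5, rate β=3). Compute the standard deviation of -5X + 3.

For X ~ Gamma(shape α=5, rate β=3):
Var(X) = \frac{5}{9}
SD(X) = √(Var(X)) = √(\frac{5}{9}) = \frac{\sqrt{5}}{3}
SD(-5X + 3) = |-5| × SD(X) = 5 × \frac{\sqrt{5}}{3} = \frac{5 \sqrt{5}}{3}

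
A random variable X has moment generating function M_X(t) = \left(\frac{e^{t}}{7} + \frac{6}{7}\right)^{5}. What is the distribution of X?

The MGF M(t) = \left(\frac{e^{t}}{7} + \frac{6}{7}\right)^{5} is the standard form for the Binomial distribution.
Comparing with the known MGF formula identifies: Binomial(n=5, p=1/7)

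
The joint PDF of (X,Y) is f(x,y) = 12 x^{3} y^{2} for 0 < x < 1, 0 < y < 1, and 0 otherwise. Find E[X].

E[X] = ∫_0^1 ∫_0^1 x × f(x,y) dy dx
= ∫_0^1 ∫_0^1 x × (12 x^{3} y^{2}) dy dx
= \frac{4}{5}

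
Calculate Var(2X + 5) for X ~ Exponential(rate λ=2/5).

For X ~ Exponential(rate λ=2/5):
Var(X) = \frac{25}{4}
Var(2X + 5) = (2)² × Var(X) = 4 × \frac{25}{4} = 25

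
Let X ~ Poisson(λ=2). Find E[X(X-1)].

E[X(X-1)] = E[X² - X] = E[X²] - E[X]
E[X] = 2
E[X²] = Var(X) + (E[X])² = 2 + (2)² = 6
E[X(X-1)] = 6 - 2 = 4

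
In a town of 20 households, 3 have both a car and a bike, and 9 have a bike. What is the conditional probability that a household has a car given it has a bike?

P(A ∩ B) = 3/20
P(B) = 9/20
P(A|B) = P(A ∩ B) / P(B) = (3/20) / (9/20) = 1/3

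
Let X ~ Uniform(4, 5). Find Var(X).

For X ~ Uniform(4, 5):
Var(X) = \frac{1}{12}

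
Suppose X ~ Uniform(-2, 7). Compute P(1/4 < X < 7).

P(1/4 < X < 7) = ∫_{1/4}^{7} f(x) dx
where f(x) = \frac{1}{9}
= \frac{3}{4}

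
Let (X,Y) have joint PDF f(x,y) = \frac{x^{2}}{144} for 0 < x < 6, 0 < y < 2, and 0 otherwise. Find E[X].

f_X(x) = ∫_0^2 \frac{x^{2}}{144} dy = \frac{x^{2}}{72}
E[X] = ∫_0^6 x × (\frac{x^{2}}{72}) dx = \frac{9}{2}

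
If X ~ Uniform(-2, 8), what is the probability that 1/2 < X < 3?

P(1/2 < X < 3) = ∫_{1/2}^{3} f(x) dx
where f(x) = \frac{1}{10}
= \frac{1}{4}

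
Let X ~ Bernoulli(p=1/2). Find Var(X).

For X ~ Bernoulli(p=1/2):
Var(X) = \frac{1}{4}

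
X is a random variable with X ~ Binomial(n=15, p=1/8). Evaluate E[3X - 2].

For X ~ Binomial(n=15, p=1/8):
E[X] = \frac{15}{8}
E[3X - 2] = 3 × E[X] - 2 = \frac{29}{8}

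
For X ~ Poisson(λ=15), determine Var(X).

For X ~ Poisson(λ=15):
Var(X) = 15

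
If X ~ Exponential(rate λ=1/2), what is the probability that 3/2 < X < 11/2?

P(3/2 < X < 11/2) = ∫_{3/2}^{11/2} f(x) dx
where f(x) = \frac{e^{- \frac{x}{2}}}{2}
= - \frac{1 - e^{2}}{e^{\frac{11}{4}}}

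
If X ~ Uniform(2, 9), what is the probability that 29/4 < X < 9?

P(29/4 < X < 9) = ∫_{29/4}^{9} f(x) dx
where f(x) = \frac{1}{7}
= \frac{1}{4}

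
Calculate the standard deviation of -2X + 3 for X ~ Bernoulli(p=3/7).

For X ~ Bernoulli(p=3/7):
Var(X) = \frac{12}{49}
SD(X) = √(Var(X)) = √(\frac{12}{49}) = \frac{2 \sqrt{3}}{7}
SD(-2X + 3) = |-2| × SD(X) = 2 × \frac{2 \sqrt{3}}{7} = \frac{4 \sqrt{3}}{7}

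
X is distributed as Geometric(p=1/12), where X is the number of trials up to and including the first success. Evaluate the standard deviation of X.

For X ~ Geometric(p=1/12), where X is the number of trials up to and including the first success:
Var(X) = 132
SD(X) = √(Var(X)) = √(132) = 2 \sqrt{33}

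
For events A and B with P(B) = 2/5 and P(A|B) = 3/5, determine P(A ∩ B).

By definition, P(A|B) = P(A ∩ B) / P(B)
So P(A ∩ B) = P(A|B) × P(B)
= 3/5 × 2/5
= 6/25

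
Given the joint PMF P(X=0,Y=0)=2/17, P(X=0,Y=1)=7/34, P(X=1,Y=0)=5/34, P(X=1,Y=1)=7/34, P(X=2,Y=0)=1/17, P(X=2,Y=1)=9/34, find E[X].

First find marginal of X:
P(X=0) = 11/34
P(X=1) = 6/17
P(X=2) = 11/34
E[X] = 0 × 11/34 + 1 × 6/17 + 2 × 11/34 = 1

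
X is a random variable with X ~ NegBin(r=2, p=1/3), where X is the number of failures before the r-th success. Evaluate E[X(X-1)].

E[X(X-1)] = E[X² - X] = E[X²] - E[X]
E[X] = 4
E[X²] = Var(X) + (E[X])² = 12 + (4)² = 28
E[X(X-1)] = 28 - 4 = 24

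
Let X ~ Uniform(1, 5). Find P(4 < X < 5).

P(4 < X < 5) = ∫_{4}^{5} f(x) dx
where f(x) = \frac{1}{4}
= \frac{1}{4}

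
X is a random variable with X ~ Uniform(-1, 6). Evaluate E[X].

For X ~ Uniform(-1, 6), the expected value is:
E[X] = \frac{5}{2}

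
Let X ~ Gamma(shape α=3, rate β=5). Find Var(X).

For X ~ Gamma(shape α=3, rate β=5):
Var(X) = \frac{3}{25}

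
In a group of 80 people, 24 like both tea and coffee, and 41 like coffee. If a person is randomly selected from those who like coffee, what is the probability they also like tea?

P(A ∩ B) = 24/80 = 3/10
P(B) = 41/80
P(A|B) = P(A ∩ B) / P(B) = (3/10) / (41/80) = 24/41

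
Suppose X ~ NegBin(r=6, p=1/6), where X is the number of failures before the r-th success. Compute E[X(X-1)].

E[X(X-1)] = E[X² - X] = E[X²] - E[X]
E[X] = 30
E[X²] = Var(X) + (E[X])² = 180 + (30)² = 1080
E[X(X-1)] = 1080 - 30 = 1050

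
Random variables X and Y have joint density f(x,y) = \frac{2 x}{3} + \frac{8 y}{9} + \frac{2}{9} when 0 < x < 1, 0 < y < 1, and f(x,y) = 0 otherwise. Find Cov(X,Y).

E[XY] = ∫∫ xy × f(x,y) dx dy = \frac{17}{54}
E[X] = \frac{5}{9}
E[Y] = \frac{31}{54}
Cov(X,Y) = E[XY] - E[X]E[Y] = - \frac{1}{243}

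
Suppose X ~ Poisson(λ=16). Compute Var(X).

For X ~ Poisson(λ=16):
Var(X) = 16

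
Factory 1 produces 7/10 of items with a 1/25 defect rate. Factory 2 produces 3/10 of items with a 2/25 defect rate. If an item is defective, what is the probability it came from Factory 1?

Using Bayes' theorem:
P(F1) = 7/10, P(D|F1) = 1/25
P(F2) = 3/10, P(D|F2) = 2/25
P(D) = P(D|F1)P(F1) + P(D|F2)P(F2)
     = \frac{13}{250}
P(F1|D) = P(D|F1)P(F1) / P(D)
= \frac{7}{13}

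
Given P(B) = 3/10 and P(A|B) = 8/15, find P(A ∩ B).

By definition, P(A|B) = P(A ∩ B) / P(B)
So P(A ∩ B) = P(A|B) × P(B)
= 8/15 × 3/10
= 4/25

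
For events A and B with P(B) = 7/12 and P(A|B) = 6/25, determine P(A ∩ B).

By definition, P(A|B) = P(A ∩ B) / P(B)
So P(A ∩ B) = P(A|B) × P(B)
= 6/25 × 7/12
= 7/50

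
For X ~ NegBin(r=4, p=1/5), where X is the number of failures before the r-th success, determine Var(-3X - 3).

For X ~ NegBin(r=4, p=1/5), where X is the number of failures before the r-th success:
Var(X) = 80
Var(-3X - 3) = (-3)² × Var(X) = 9 × 80 = 720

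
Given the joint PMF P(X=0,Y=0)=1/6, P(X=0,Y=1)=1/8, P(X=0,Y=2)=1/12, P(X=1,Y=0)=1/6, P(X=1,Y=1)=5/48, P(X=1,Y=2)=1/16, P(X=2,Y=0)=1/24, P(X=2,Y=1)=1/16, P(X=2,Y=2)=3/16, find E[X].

First find marginal of X:
P(X=0) = 3/8
P(X=1) = 1/3
P(X=2) = 7/24
E[X] = 0 × 3/8 + 1 × 1/3 + 2 × 7/24 = 11/12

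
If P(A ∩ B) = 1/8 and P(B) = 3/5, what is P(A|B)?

P(A|B) = P(A ∩ B) / P(B)
= (1/8) / (3/5)
= 5/24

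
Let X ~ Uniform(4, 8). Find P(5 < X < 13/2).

P(5 < X < 13/2) = ∫_{5}^{13/2} f(x) dx
where f(x) = \frac{1}{4}
= \frac{3}{8}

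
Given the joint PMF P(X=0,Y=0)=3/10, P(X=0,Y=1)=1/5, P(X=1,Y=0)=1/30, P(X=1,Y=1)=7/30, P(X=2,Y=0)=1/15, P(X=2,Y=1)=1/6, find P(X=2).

P(X=2) = P(X=2,Y=0) + P(X=2,Y=1)
= 1/15 + 1/6
= 7/30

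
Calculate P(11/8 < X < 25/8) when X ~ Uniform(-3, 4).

P(11/8 < X < 25/8) = ∫_{11/8}^{25/8} f(x) dx
where f(x) = \frac{1}{7}
= \frac{1}{4}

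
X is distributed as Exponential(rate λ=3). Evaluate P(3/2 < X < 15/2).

P(3/2 < X < 15/2) = ∫_{3/2}^{15/2} f(x) dx
where f(x) = 3 e^{- 3 x}
= - \frac{1 - e^{18}}{e^{\frac{45}{2}}}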